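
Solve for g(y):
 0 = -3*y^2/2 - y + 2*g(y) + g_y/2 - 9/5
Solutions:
 g(y) = C1*exp(-4*y) + 3*y^2/4 + y/8 + 139/160


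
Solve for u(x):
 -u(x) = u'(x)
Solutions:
 u(x) = C1*exp(-x)


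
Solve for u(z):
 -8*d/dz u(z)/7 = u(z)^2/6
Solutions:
 u(z) = 48/(C1 + 7*z)


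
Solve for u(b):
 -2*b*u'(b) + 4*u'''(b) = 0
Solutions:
 u(b) = C1 + Integral(C2*airyai(2^(2/3)*b/2) + C3*airybi(2^(2/3)*b/2), b)


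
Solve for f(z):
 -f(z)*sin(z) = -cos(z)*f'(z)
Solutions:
 f(z) = C1/cos(z)


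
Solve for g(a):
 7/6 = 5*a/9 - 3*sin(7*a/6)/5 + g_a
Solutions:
 g(a) = C1 - 5*a^2/18 + 7*a/6 - 18*cos(7*a/6)/35


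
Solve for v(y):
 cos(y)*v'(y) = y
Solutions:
 v(y) = C1 + Integral(y/cos(y), y)


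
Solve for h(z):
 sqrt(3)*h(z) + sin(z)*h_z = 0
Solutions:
 h(z) = C1*(cos(z) + 1)^(sqrt(3)/2)/(cos(z) - 1)^(sqrt(3)/2)


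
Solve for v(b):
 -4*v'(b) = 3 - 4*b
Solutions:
 v(b) = C1 + b^2/2 - 3*b/4


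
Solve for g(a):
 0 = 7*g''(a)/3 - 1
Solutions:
 g(a) = C1 + C2*a + 3*a^2/14


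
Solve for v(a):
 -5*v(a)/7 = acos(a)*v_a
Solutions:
 v(a) = C1*exp(-5*Integral(1/acos(a), a)/7)


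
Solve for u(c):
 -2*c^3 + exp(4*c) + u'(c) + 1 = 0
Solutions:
 u(c) = C1 + c^4/2 - c - exp(4*c)/4


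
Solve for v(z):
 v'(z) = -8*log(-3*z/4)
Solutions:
 v(z) = C1 - 8*z*log(-z) + 8*z*(-log(3) + 1 + 2*log(2))


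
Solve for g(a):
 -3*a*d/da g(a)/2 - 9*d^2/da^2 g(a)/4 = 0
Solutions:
 g(a) = C1 + C2*erf(sqrt(3)*a/3)


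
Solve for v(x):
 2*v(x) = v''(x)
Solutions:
 v(x) = C1*exp(-sqrt(2)*x) + C2*exp(sqrt(2)*x)


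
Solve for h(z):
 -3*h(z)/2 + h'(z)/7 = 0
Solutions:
 h(z) = C1*exp(21*z/2)


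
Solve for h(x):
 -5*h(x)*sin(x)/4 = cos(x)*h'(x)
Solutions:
 h(x) = C1*cos(x)^(5/4)


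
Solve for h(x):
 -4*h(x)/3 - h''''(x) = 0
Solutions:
 h(x) = (C1*sin(3^(3/4)*x/3) + C2*cos(3^(3/4)*x/3))*exp(-3^(3/4)*x/3) + (C3*sin(3^(3/4)*x/3) + C4*cos(3^(3/4)*x/3))*exp(3^(3/4)*x/3)


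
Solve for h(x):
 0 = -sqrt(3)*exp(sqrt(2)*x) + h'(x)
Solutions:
 h(x) = C1 + sqrt(6)*exp(sqrt(2)*x)/2


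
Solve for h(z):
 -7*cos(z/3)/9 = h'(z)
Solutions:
 h(z) = C1 - 7*sin(z/3)/3


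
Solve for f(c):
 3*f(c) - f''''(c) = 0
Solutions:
 f(c) = C1*exp(-3^(1/4)*c) + C2*exp(3^(1/4)*c) + C3*sin(3^(1/4)*c) + C4*cos(3^(1/4)*c)


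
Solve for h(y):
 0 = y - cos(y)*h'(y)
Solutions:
 h(y) = C1 + Integral(y/cos(y), y)


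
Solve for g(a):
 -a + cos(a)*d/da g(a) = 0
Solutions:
 g(a) = C1 + Integral(a/cos(a), a)


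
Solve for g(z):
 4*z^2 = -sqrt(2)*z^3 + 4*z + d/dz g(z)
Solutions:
 g(z) = C1 + sqrt(2)*z^4/4 + 4*z^3/3 - 2*z^2


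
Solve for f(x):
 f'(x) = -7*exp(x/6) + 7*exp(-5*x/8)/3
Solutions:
 f(x) = C1 - 42*exp(x/6) - 56*exp(-5*x/8)/15


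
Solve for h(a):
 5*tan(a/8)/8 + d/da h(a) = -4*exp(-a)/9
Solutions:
 h(a) = C1 - 5*log(tan(a/8)^2 + 1)/2 + 4*exp(-a)/9


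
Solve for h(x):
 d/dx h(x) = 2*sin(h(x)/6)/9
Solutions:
 -2*x/9 + 3*log(cos(h(x)/6) - 1) - 3*log(cos(h(x)/6) + 1) = C1


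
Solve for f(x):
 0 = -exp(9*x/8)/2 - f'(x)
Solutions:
 f(x) = C1 - 4*exp(9*x/8)/9


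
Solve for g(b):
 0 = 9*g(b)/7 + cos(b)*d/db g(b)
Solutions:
 g(b) = C1*(sin(b) - 1)^(9/14)/(sin(b) + 1)^(9/14)


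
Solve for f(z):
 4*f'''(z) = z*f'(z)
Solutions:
 f(z) = C1 + Integral(C2*airyai(2^(1/3)*z/2) + C3*airybi(2^(1/3)*z/2), z)


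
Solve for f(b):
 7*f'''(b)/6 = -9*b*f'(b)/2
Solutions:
 f(b) = C1 + Integral(C2*airyai(-3*7^(2/3)*b/7) + C3*airybi(-3*7^(2/3)*b/7), b)


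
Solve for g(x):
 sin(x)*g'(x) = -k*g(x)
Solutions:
 g(x) = C1*exp(k*(-log(cos(x) - 1) + log(cos(x) + 1))/2)


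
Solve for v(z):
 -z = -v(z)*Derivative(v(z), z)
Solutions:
 v(z) = -sqrt(C1 + z^2)
 v(z) = sqrt(C1 + z^2)


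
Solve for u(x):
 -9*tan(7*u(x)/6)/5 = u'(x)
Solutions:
 u(x) = -6*asin(C1*exp(-21*x/10))/7 + 6*pi/7
 u(x) = 6*asin(C1*exp(-21*x/10))/7


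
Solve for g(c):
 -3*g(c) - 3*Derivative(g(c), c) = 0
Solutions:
 g(c) = C1*exp(-c)


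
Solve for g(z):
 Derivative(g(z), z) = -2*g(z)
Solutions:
 g(z) = C1*exp(-2*z)


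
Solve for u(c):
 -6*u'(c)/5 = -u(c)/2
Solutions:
 u(c) = C1*exp(5*c/12)


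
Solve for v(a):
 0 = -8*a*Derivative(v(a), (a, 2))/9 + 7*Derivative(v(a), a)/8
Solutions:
 v(a) = C1 + C2*a^(127/64)


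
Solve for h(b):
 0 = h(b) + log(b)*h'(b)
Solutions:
 h(b) = C1*exp(-li(b))


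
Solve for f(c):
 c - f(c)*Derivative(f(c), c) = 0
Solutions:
 f(c) = -sqrt(C1 + c^2)
 f(c) = sqrt(C1 + c^2)


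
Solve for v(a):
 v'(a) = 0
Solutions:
 v(a) = C1


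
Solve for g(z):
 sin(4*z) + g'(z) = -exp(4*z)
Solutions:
 g(z) = C1 - exp(4*z)/4 + cos(4*z)/4


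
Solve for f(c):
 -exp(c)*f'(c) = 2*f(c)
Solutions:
 f(c) = C1*exp(2*exp(-c))


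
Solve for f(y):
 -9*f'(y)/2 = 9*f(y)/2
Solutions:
 f(y) = C1*exp(-y)


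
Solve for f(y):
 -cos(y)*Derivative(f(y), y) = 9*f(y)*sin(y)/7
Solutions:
 f(y) = C1*cos(y)^(9/7)


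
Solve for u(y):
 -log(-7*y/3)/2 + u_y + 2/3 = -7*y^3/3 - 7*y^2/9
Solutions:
 u(y) = C1 - 7*y^4/12 - 7*y^3/27 + y*log(-y)/2 + y*(-7 - 3*log(3) + 3*log(7))/6


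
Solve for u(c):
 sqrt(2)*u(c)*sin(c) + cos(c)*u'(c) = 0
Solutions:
 u(c) = C1*cos(c)^(sqrt(2))


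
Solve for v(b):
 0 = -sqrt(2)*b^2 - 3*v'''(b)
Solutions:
 v(b) = C1 + C2*b + C3*b^2 - sqrt(2)*b^5/180


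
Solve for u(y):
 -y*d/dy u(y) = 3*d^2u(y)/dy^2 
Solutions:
 u(y) = C1 + C2*erf(sqrt(6)*y/6)


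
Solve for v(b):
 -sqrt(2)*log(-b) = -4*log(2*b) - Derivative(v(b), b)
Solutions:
 v(b) = C1 - b*(4 - sqrt(2))*log(b) + b*(-4*log(2) - sqrt(2) + 4 + sqrt(2)*I*pi)


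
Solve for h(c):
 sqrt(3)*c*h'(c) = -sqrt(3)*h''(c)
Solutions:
 h(c) = C1 + C2*erf(sqrt(2)*c/2)


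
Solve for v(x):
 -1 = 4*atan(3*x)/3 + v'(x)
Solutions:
 v(x) = C1 - 4*x*atan(3*x)/3 - x + 2*log(9*x^2 + 1)/9


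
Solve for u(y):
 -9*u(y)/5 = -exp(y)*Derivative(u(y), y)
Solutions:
 u(y) = C1*exp(-9*exp(-y)/5)


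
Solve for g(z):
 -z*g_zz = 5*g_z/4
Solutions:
 g(z) = C1 + C2/z^(1/4)


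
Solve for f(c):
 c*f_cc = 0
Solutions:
 f(c) = C1 + C2*c


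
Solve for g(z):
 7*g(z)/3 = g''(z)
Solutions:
 g(z) = C1*exp(-sqrt(21)*z/3) + C2*exp(sqrt(21)*z/3)


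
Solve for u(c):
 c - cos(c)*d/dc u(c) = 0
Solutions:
 u(c) = C1 + Integral(c/cos(c), c)


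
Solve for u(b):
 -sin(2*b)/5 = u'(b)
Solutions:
 u(b) = C1 + cos(2*b)/10


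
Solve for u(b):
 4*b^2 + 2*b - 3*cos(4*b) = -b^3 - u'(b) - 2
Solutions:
 u(b) = C1 - b^4/4 - 4*b^3/3 - b^2 - 2*b + 3*sin(4*b)/4


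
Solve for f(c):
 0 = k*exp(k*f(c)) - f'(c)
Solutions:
 f(c) = Piecewise((log(-1/(C1*k + c*k^2))/k, Ne(k, 0)), (nan, True))
 f(c) = Piecewise((C1 + c*k, Eq(k, 0)), (nan, True))


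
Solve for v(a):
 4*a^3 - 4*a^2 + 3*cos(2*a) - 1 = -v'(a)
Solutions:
 v(a) = C1 - a^4 + 4*a^3/3 + a - 3*sin(2*a)/2


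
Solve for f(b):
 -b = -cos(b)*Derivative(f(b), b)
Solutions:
 f(b) = C1 + Integral(b/cos(b), b)


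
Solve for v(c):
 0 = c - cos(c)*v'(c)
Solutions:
 v(c) = C1 + Integral(c/cos(c), c)


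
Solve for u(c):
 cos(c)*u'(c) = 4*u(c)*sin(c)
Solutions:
 u(c) = C1/cos(c)^4


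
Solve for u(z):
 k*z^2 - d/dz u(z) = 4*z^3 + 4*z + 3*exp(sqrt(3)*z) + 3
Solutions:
 u(z) = C1 + k*z^3/3 - z^4 - 2*z^2 - 3*z - sqrt(3)*exp(sqrt(3)*z)


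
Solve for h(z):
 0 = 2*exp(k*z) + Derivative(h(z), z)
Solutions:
 h(z) = C1 - 2*exp(k*z)/k


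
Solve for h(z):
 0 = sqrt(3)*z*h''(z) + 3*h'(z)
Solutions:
 h(z) = C1 + C2*z^(1 - sqrt(3))


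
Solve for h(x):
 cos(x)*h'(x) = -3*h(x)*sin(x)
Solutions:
 h(x) = C1*cos(x)^3


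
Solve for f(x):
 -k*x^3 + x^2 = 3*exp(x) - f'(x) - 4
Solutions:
 f(x) = C1 + k*x^4/4 - x^3/3 - 4*x + 3*exp(x)


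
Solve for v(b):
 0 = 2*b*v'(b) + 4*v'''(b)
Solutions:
 v(b) = C1 + Integral(C2*airyai(-2^(2/3)*b/2) + C3*airybi(-2^(2/3)*b/2), b)


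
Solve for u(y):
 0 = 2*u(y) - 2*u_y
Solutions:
 u(y) = C1*exp(y)


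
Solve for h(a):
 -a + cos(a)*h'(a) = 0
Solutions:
 h(a) = C1 + Integral(a/cos(a), a)


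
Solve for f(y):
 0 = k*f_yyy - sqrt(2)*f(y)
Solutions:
 f(y) = C1*exp(2^(1/6)*y*(1/k)^(1/3)) + C2*exp(2^(1/6)*y*(-1 + sqrt(3)*I)*(1/k)^(1/3)/2) + C3*exp(-2^(1/6)*y*(1 + sqrt(3)*I)*(1/k)^(1/3)/2)


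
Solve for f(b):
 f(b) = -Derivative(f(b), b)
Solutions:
 f(b) = C1*exp(-b)


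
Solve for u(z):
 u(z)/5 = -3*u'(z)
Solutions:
 u(z) = C1*exp(-z/15)


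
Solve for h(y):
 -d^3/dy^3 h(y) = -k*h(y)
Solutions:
 h(y) = C1*exp(k^(1/3)*y) + C2*exp(k^(1/3)*y*(-1 + sqrt(3)*I)/2) + C3*exp(-k^(1/3)*y*(1 + sqrt(3)*I)/2)


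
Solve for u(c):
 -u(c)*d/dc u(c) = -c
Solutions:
 u(c) = -sqrt(C1 + c^2)
 u(c) = sqrt(C1 + c^2)


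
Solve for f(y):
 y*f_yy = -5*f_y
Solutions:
 f(y) = C1 + C2/y^4


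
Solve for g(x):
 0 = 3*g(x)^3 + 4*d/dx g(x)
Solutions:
 g(x) = -sqrt(2)*sqrt(-1/(C1 - 3*x))
 g(x) = sqrt(2)*sqrt(-1/(C1 - 3*x))


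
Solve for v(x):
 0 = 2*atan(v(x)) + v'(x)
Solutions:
 Integral(1/atan(_y), (_y, v(x))) = C1 - 2*x


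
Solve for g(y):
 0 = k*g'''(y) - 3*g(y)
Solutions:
 g(y) = C1*exp(3^(1/3)*y*(1/k)^(1/3)) + C2*exp(y*(-3^(1/3) + 3^(5/6)*I)*(1/k)^(1/3)/2) + C3*exp(-y*(3^(1/3) + 3^(5/6)*I)*(1/k)^(1/3)/2)


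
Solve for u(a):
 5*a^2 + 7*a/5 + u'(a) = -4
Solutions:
 u(a) = C1 - 5*a^3/3 - 7*a^2/10 - 4*a


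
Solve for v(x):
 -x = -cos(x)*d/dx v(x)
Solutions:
 v(x) = C1 + Integral(x/cos(x), x)


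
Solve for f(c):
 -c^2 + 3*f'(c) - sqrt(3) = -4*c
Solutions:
 f(c) = C1 + c^3/9 - 2*c^2/3 + sqrt(3)*c/3


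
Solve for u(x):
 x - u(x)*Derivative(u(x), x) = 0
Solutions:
 u(x) = -sqrt(C1 + x^2)
 u(x) = sqrt(C1 + x^2)


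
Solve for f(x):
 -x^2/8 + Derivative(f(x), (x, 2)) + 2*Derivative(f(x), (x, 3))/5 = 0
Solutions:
 f(x) = C1 + C2*x + C3*exp(-5*x/2) + x^4/96 - x^3/60 + x^2/50


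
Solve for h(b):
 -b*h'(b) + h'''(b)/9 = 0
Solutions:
 h(b) = C1 + Integral(C2*airyai(3^(2/3)*b) + C3*airybi(3^(2/3)*b), b)


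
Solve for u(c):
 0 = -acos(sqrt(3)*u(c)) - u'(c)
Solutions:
 Integral(1/acos(sqrt(3)*_y), (_y, u(c))) = C1 - c


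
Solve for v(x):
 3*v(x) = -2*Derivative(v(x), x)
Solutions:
 v(x) = C1*exp(-3*x/2)


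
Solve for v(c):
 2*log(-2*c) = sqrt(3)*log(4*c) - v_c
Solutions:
 v(c) = C1 + c*(-2 + sqrt(3))*log(c) + c*(-sqrt(3) - 2*log(2) + 2 + 2*sqrt(3)*log(2) - 2*I*pi)


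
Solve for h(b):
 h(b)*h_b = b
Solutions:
 h(b) = -sqrt(C1 + b^2)
 h(b) = sqrt(C1 + b^2)


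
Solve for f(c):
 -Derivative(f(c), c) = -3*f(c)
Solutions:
 f(c) = C1*exp(3*c)


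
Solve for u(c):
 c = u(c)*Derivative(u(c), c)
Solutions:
 u(c) = -sqrt(C1 + c^2)
 u(c) = sqrt(C1 + c^2)


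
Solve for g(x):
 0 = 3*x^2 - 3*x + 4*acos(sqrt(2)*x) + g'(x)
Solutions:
 g(x) = C1 - x^3 + 3*x^2/2 - 4*x*acos(sqrt(2)*x) + 2*sqrt(2)*sqrt(1 - 2*x^2)


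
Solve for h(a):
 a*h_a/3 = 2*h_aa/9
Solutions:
 h(a) = C1 + C2*erfi(sqrt(3)*a/2)


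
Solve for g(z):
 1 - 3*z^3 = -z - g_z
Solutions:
 g(z) = C1 + 3*z^4/4 - z^2/2 - z


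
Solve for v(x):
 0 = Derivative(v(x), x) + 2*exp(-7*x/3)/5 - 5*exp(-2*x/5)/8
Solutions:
 v(x) = C1 + 6*exp(-7*x/3)/35 - 25*exp(-2*x/5)/16


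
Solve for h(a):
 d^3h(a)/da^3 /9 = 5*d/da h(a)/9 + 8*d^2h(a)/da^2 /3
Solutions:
 h(a) = C1 + C2*exp(a*(12 - sqrt(149))) + C3*exp(a*(12 + sqrt(149)))


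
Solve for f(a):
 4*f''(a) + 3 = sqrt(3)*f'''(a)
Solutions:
 f(a) = C1 + C2*a + C3*exp(4*sqrt(3)*a/3) - 3*a^2/8


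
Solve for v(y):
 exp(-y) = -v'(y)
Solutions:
 v(y) = C1 + exp(-y)


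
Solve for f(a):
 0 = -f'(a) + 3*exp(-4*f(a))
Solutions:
 f(a) = log(-I*(C1 + 12*a)^(1/4))
 f(a) = log(I*(C1 + 12*a)^(1/4))
 f(a) = log(-(C1 + 12*a)^(1/4))
 f(a) = log(C1 + 12*a)/4


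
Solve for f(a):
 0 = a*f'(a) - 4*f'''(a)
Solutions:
 f(a) = C1 + Integral(C2*airyai(2^(1/3)*a/2) + C3*airybi(2^(1/3)*a/2), a)


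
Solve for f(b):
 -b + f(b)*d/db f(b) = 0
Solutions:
 f(b) = -sqrt(C1 + b^2)
 f(b) = sqrt(C1 + b^2)


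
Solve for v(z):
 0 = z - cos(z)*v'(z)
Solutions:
 v(z) = C1 + Integral(z/cos(z), z)


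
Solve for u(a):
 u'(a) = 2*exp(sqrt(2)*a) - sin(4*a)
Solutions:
 u(a) = C1 + sqrt(2)*exp(sqrt(2)*a) + cos(4*a)/4


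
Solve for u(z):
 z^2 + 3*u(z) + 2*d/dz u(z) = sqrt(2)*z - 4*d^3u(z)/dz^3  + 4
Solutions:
 u(z) = C1*exp(-3^(1/3)*z*(-(27 + sqrt(753))^(1/3) + 2*3^(1/3)/(27 + sqrt(753))^(1/3))/12)*sin(3^(1/6)*z*(6/(27 + sqrt(753))^(1/3) + 3^(2/3)*(27 + sqrt(753))^(1/3))/12) + C2*exp(-3^(1/3)*z*(-(27 + sqrt(753))^(1/3) + 2*3^(1/3)/(27 + sqrt(753))^(1/3))/12)*cos(3^(1/6)*z*(6/(27 + sqrt(753))^(1/3) + 3^(2/3)*(27 + sqrt(753))^(1/3))/12) + C3*exp(3^(1/3)*z*(-(27 + sqrt(753))^(1/3) + 2*3^(1/3)/(27 + sqrt(753))^(1/3))/6) - z^2/3 + 4*z/9 + sqrt(2)*z/3 - 2*sqrt(2)/9 + 28/27


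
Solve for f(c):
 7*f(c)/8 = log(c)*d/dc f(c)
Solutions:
 f(c) = C1*exp(7*li(c)/8)


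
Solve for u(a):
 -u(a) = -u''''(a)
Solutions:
 u(a) = C1*exp(-a) + C2*exp(a) + C3*sin(a) + C4*cos(a)


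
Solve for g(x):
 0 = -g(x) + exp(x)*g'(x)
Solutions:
 g(x) = C1*exp(-exp(-x))


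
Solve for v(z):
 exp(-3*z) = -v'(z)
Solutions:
 v(z) = C1 + exp(-3*z)/3


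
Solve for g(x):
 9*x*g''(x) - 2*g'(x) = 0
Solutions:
 g(x) = C1 + C2*x^(11/9)


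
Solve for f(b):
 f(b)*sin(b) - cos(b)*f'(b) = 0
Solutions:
 f(b) = C1/cos(b)


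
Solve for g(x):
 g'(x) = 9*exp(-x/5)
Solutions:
 g(x) = C1 - 45*exp(-x/5)


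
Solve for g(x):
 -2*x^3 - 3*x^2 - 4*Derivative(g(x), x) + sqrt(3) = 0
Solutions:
 g(x) = C1 - x^4/8 - x^3/4 + sqrt(3)*x/4


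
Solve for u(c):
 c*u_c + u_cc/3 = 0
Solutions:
 u(c) = C1 + C2*erf(sqrt(6)*c/2)


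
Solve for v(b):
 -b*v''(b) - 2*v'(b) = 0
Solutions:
 v(b) = C1 + C2/b


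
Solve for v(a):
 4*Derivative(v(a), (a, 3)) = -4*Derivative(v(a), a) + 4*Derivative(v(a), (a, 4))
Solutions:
 v(a) = C1 + C2*exp(a*(-2^(2/3)*(3*sqrt(93) + 29)^(1/3) - 2*2^(1/3)/(3*sqrt(93) + 29)^(1/3) + 4)/12)*sin(2^(1/3)*sqrt(3)*a*(-2^(1/3)*(3*sqrt(93) + 29)^(1/3) + 2/(3*sqrt(93) + 29)^(1/3))/12) + C3*exp(a*(-2^(2/3)*(3*sqrt(93) + 29)^(1/3) - 2*2^(1/3)/(3*sqrt(93) + 29)^(1/3) + 4)/12)*cos(2^(1/3)*sqrt(3)*a*(-2^(1/3)*(3*sqrt(93) + 29)^(1/3) + 2/(3*sqrt(93) + 29)^(1/3))/12) + C4*exp(a*(2*2^(1/3)/(3*sqrt(93) + 29)^(1/3) + 2 + 2^(2/3)*(3*sqrt(93) + 29)^(1/3))/6)


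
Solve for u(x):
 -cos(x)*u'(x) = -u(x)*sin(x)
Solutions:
 u(x) = C1/cos(x)


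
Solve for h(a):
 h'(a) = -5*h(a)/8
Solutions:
 h(a) = C1*exp(-5*a/8)


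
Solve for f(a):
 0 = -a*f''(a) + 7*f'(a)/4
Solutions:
 f(a) = C1 + C2*a^(11/4)


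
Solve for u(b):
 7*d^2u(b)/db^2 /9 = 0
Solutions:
 u(b) = C1 + C2*b


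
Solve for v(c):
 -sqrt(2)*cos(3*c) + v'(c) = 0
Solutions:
 v(c) = C1 + sqrt(2)*sin(3*c)/3


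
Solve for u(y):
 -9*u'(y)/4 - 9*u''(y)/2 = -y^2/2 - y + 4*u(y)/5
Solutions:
 u(y) = 5*y^2/8 - 145*y/64 + (C1*sin(sqrt(415)*y/60) + C2*cos(sqrt(415)*y/60))*exp(-y/4) - 675/1024


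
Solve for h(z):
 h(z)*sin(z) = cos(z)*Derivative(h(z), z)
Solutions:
 h(z) = C1/cos(z)


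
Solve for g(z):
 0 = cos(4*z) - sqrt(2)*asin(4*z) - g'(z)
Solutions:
 g(z) = C1 - sqrt(2)*(z*asin(4*z) + sqrt(1 - 16*z^2)/4) + sin(4*z)/4


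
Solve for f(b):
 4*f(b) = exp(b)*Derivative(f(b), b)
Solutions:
 f(b) = C1*exp(-4*exp(-b))


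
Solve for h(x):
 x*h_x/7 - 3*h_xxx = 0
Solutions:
 h(x) = C1 + Integral(C2*airyai(21^(2/3)*x/21) + C3*airybi(21^(2/3)*x/21), x)


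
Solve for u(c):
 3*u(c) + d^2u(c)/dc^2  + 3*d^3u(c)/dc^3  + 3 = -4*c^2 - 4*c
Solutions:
 u(c) = C1*exp(c*(-4 + 2*2^(1/3)/(27*sqrt(733) + 731)^(1/3) + 2^(2/3)*(27*sqrt(733) + 731)^(1/3))/36)*sin(2^(1/3)*sqrt(3)*c*(-2^(1/3)*(27*sqrt(733) + 731)^(1/3) + 2/(27*sqrt(733) + 731)^(1/3))/36) + C2*exp(c*(-4 + 2*2^(1/3)/(27*sqrt(733) + 731)^(1/3) + 2^(2/3)*(27*sqrt(733) + 731)^(1/3))/36)*cos(2^(1/3)*sqrt(3)*c*(-2^(1/3)*(27*sqrt(733) + 731)^(1/3) + 2/(27*sqrt(733) + 731)^(1/3))/36) + C3*exp(-c*(2*2^(1/3)/(27*sqrt(733) + 731)^(1/3) + 2 + 2^(2/3)*(27*sqrt(733) + 731)^(1/3))/18) - 4*c^2/3 - 4*c/3 - 1/9


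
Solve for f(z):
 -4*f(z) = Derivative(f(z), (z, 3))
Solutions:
 f(z) = C3*exp(-2^(2/3)*z) + (C1*sin(2^(2/3)*sqrt(3)*z/2) + C2*cos(2^(2/3)*sqrt(3)*z/2))*exp(2^(2/3)*z/2)


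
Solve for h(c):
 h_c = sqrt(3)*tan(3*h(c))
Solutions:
 h(c) = -asin(C1*exp(3*sqrt(3)*c))/3 + pi/3
 h(c) = asin(C1*exp(3*sqrt(3)*c))/3


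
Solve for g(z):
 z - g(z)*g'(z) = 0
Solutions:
 g(z) = -sqrt(C1 + z^2)
 g(z) = sqrt(C1 + z^2)


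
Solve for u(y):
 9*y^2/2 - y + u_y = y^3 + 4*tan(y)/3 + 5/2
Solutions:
 u(y) = C1 + y^4/4 - 3*y^3/2 + y^2/2 + 5*y/2 - 4*log(cos(y))/3


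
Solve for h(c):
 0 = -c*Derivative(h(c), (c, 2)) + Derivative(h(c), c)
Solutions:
 h(c) = C1 + C2*c^2


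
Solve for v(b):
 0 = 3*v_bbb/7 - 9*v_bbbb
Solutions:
 v(b) = C1 + C2*b + C3*b^2 + C4*exp(b/21)


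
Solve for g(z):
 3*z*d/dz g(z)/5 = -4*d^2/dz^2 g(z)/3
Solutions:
 g(z) = C1 + C2*erf(3*sqrt(10)*z/20)


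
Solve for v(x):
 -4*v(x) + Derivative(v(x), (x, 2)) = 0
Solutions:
 v(x) = C1*exp(-2*x) + C2*exp(2*x)


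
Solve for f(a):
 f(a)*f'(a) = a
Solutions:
 f(a) = -sqrt(C1 + a^2)
 f(a) = sqrt(C1 + a^2)


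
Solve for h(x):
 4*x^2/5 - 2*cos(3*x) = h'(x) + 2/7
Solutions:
 h(x) = C1 + 4*x^3/15 - 2*x/7 - 2*sin(3*x)/3


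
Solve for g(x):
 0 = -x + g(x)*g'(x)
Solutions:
 g(x) = -sqrt(C1 + x^2)
 g(x) = sqrt(C1 + x^2)


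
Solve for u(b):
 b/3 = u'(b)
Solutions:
 u(b) = C1 + b^2/6


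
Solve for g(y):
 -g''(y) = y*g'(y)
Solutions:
 g(y) = C1 + C2*erf(sqrt(2)*y/2)


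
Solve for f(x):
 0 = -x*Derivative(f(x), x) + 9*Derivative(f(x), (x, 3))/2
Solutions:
 f(x) = C1 + Integral(C2*airyai(6^(1/3)*x/3) + C3*airybi(6^(1/3)*x/3), x)


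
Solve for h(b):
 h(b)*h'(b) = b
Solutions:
 h(b) = -sqrt(C1 + b^2)
 h(b) = sqrt(C1 + b^2)


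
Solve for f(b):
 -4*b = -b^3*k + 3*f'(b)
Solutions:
 f(b) = C1 + b^4*k/12 - 2*b^2/3


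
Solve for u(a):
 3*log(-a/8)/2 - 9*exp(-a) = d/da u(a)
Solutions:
 u(a) = C1 + 3*a*log(-a)/2 + 3*a*(-3*log(2) - 1)/2 + 9*exp(-a)


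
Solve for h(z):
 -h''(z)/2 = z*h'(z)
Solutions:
 h(z) = C1 + C2*erf(z)


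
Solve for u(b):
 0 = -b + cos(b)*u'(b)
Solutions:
 u(b) = C1 + Integral(b/cos(b), b)


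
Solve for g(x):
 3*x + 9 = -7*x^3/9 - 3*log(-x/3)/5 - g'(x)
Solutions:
 g(x) = C1 - 7*x^4/36 - 3*x^2/2 - 3*x*log(-x)/5 + 3*x*(-14 + log(3))/5


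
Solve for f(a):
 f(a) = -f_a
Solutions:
 f(a) = C1*exp(-a)


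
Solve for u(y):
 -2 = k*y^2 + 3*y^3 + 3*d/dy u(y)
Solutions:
 u(y) = C1 - k*y^3/9 - y^4/4 - 2*y/3


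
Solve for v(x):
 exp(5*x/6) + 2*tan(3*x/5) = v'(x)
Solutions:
 v(x) = C1 + 6*exp(5*x/6)/5 - 10*log(cos(3*x/5))/3


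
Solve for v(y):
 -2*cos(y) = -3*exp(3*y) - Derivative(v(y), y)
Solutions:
 v(y) = C1 - exp(3*y) + 2*sin(y)


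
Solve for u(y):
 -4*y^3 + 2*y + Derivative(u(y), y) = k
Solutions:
 u(y) = C1 + k*y + y^4 - y^2


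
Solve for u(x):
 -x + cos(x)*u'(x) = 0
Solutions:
 u(x) = C1 + Integral(x/cos(x), x)


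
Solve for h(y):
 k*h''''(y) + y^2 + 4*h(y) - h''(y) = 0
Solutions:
 h(y) = C1*exp(-sqrt(2)*y*sqrt((1 - sqrt(1 - 16*k))/k)/2) + C2*exp(sqrt(2)*y*sqrt((1 - sqrt(1 - 16*k))/k)/2) + C3*exp(-sqrt(2)*y*sqrt((sqrt(1 - 16*k) + 1)/k)/2) + C4*exp(sqrt(2)*y*sqrt((sqrt(1 - 16*k) + 1)/k)/2) - y^2/4 - 1/8


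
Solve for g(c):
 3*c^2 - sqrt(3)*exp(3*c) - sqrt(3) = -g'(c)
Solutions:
 g(c) = C1 - c^3 + sqrt(3)*c + sqrt(3)*exp(3*c)/3


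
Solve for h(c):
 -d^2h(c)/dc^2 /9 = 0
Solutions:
 h(c) = C1 + C2*c


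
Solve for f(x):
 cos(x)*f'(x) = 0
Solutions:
 f(x) = C1


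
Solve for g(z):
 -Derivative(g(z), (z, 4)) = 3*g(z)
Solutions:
 g(z) = (C1*sin(sqrt(2)*3^(1/4)*z/2) + C2*cos(sqrt(2)*3^(1/4)*z/2))*exp(-sqrt(2)*3^(1/4)*z/2) + (C3*sin(sqrt(2)*3^(1/4)*z/2) + C4*cos(sqrt(2)*3^(1/4)*z/2))*exp(sqrt(2)*3^(1/4)*z/2)


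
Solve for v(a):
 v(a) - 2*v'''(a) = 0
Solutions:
 v(a) = C3*exp(2^(2/3)*a/2) + (C1*sin(2^(2/3)*sqrt(3)*a/4) + C2*cos(2^(2/3)*sqrt(3)*a/4))*exp(-2^(2/3)*a/4)


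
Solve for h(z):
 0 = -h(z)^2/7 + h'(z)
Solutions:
 h(z) = -7/(C1 + z)


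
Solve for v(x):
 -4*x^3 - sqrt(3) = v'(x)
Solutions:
 v(x) = C1 - x^4 - sqrt(3)*x


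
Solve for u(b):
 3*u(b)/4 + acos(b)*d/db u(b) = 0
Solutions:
 u(b) = C1*exp(-3*Integral(1/acos(b), b)/4)


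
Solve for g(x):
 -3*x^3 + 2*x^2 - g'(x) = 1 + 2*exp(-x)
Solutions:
 g(x) = C1 - 3*x^4/4 + 2*x^3/3 - x + 2*exp(-x)


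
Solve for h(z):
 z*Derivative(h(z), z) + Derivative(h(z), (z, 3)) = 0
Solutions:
 h(z) = C1 + Integral(C2*airyai(-z) + C3*airybi(-z), z)


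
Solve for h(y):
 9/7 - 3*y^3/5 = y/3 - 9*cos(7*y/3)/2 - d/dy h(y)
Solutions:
 h(y) = C1 + 3*y^4/20 + y^2/6 - 9*y/7 - 27*sin(7*y/3)/14


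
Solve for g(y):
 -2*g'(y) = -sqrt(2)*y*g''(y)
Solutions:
 g(y) = C1 + C2*y^(1 + sqrt(2))


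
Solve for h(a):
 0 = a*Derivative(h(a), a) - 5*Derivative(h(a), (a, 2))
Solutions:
 h(a) = C1 + C2*erfi(sqrt(10)*a/10)


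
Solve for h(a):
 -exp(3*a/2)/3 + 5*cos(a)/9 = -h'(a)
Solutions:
 h(a) = C1 + 2*exp(3*a/2)/9 - 5*sin(a)/9


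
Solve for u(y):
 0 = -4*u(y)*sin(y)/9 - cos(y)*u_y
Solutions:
 u(y) = C1*cos(y)^(4/9)


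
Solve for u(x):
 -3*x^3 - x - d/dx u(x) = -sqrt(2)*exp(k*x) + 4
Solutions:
 u(x) = C1 - 3*x^4/4 - x^2/2 - 4*x + sqrt(2)*exp(k*x)/k


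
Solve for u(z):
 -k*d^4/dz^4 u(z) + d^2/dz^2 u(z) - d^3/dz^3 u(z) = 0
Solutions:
 u(z) = C1 + C2*z + C3*exp(z*(sqrt(4*k + 1) - 1)/(2*k)) + C4*exp(-z*(sqrt(4*k + 1) + 1)/(2*k))


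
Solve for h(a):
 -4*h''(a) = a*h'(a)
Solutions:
 h(a) = C1 + C2*erf(sqrt(2)*a/4)


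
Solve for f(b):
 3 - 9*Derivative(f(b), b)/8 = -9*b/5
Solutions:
 f(b) = C1 + 4*b^2/5 + 8*b/3


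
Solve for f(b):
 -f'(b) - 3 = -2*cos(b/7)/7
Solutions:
 f(b) = C1 - 3*b + 2*sin(b/7)


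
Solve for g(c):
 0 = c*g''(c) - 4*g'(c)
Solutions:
 g(c) = C1 + C2*c^5


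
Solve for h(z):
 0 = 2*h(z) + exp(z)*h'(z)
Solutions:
 h(z) = C1*exp(2*exp(-z))


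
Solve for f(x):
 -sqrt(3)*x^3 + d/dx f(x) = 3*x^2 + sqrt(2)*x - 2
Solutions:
 f(x) = C1 + sqrt(3)*x^4/4 + x^3 + sqrt(2)*x^2/2 - 2*x


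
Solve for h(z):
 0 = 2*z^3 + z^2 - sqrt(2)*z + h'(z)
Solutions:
 h(z) = C1 - z^4/2 - z^3/3 + sqrt(2)*z^2/2


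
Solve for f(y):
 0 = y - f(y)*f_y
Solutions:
 f(y) = -sqrt(C1 + y^2)
 f(y) = sqrt(C1 + y^2)


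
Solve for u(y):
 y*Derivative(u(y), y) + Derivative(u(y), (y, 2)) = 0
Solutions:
 u(y) = C1 + C2*erf(sqrt(2)*y/2)


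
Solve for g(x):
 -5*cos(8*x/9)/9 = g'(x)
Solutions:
 g(x) = C1 - 5*sin(8*x/9)/8


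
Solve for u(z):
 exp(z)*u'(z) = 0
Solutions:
 u(z) = C1


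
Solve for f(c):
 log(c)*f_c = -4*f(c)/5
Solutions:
 f(c) = C1*exp(-4*li(c)/5)


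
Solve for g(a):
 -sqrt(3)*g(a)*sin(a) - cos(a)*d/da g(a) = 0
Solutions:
 g(a) = C1*cos(a)^(sqrt(3))


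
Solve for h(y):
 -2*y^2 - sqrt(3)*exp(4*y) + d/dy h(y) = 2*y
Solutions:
 h(y) = C1 + 2*y^3/3 + y^2 + sqrt(3)*exp(4*y)/4


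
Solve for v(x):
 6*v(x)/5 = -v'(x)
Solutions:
 v(x) = C1*exp(-6*x/5)


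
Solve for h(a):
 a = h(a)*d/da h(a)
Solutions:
 h(a) = -sqrt(C1 + a^2)
 h(a) = sqrt(C1 + a^2)


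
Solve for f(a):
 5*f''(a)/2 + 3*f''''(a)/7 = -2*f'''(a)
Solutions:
 f(a) = C1 + C2*a + (C3*sin(sqrt(14)*a/6) + C4*cos(sqrt(14)*a/6))*exp(-7*a/3)


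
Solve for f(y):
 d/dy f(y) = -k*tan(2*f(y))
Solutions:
 f(y) = -asin(C1*exp(-2*k*y))/2 + pi/2
 f(y) = asin(C1*exp(-2*k*y))/2


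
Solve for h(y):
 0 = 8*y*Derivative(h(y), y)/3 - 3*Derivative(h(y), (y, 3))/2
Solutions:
 h(y) = C1 + Integral(C2*airyai(2*6^(1/3)*y/3) + C3*airybi(2*6^(1/3)*y/3), y)


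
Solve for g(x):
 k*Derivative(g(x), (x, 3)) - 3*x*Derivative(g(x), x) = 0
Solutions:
 g(x) = C1 + Integral(C2*airyai(3^(1/3)*x*(1/k)^(1/3)) + C3*airybi(3^(1/3)*x*(1/k)^(1/3)), x)


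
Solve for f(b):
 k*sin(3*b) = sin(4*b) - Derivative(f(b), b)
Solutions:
 f(b) = C1 + k*cos(3*b)/3 - cos(4*b)/4


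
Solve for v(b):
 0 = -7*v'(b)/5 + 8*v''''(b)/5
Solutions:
 v(b) = C1 + C4*exp(7^(1/3)*b/2) + (C2*sin(sqrt(3)*7^(1/3)*b/4) + C3*cos(sqrt(3)*7^(1/3)*b/4))*exp(-7^(1/3)*b/4)


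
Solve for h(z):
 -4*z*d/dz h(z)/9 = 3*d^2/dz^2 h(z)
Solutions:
 h(z) = C1 + C2*erf(sqrt(6)*z/9)


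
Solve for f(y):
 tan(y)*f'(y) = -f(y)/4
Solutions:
 f(y) = C1/sin(y)^(1/4)


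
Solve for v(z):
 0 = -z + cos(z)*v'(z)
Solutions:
 v(z) = C1 + Integral(z/cos(z), z)


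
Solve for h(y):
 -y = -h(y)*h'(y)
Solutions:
 h(y) = -sqrt(C1 + y^2)
 h(y) = sqrt(C1 + y^2)


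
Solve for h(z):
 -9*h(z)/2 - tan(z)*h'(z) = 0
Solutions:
 h(z) = C1/sin(z)^(9/2)


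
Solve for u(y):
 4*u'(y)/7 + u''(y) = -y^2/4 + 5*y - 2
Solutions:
 u(y) = C1 + C2*exp(-4*y/7) - 7*y^3/48 + 329*y^2/64 - 2751*y/128


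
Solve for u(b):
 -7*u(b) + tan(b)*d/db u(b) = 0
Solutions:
 u(b) = C1*sin(b)^7


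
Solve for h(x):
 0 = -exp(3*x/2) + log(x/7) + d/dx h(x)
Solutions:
 h(x) = C1 - x*log(x) + x*(1 + log(7)) + 2*exp(3*x/2)/3


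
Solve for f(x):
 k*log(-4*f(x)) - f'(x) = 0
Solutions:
 Integral(1/(log(-_y) + 2*log(2)), (_y, f(x))) = C1 + k*x


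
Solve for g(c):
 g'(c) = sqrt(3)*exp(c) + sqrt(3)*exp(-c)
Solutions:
 g(c) = C1 + 2*sqrt(3)*sinh(c)


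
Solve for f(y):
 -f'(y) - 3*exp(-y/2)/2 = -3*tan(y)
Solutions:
 f(y) = C1 + 3*log(tan(y)^2 + 1)/2 + 3*exp(-y/2)


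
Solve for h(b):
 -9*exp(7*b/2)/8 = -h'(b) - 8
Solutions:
 h(b) = C1 - 8*b + 9*exp(7*b/2)/28


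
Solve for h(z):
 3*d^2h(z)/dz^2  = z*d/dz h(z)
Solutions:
 h(z) = C1 + C2*erfi(sqrt(6)*z/6)


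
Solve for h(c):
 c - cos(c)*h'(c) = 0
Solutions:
 h(c) = C1 + Integral(c/cos(c), c)


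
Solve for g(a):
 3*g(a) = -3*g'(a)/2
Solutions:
 g(a) = C1*exp(-2*a)


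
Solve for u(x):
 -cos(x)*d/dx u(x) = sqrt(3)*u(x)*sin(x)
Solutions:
 u(x) = C1*cos(x)^(sqrt(3))


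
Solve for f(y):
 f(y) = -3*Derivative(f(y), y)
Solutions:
 f(y) = C1*exp(-y/3)


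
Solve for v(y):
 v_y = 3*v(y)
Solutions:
 v(y) = C1*exp(3*y)


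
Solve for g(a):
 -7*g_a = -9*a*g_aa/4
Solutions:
 g(a) = C1 + C2*a^(37/9)


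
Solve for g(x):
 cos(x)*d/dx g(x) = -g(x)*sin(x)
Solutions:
 g(x) = C1*cos(x)


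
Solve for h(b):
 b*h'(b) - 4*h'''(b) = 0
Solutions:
 h(b) = C1 + Integral(C2*airyai(2^(1/3)*b/2) + C3*airybi(2^(1/3)*b/2), b)


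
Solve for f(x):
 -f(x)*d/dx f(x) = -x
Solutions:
 f(x) = -sqrt(C1 + x^2)
 f(x) = sqrt(C1 + x^2)


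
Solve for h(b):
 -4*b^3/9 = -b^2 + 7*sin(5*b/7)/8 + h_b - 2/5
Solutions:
 h(b) = C1 - b^4/9 + b^3/3 + 2*b/5 + 49*cos(5*b/7)/40


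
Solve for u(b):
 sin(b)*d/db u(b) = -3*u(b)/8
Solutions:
 u(b) = C1*(cos(b) + 1)^(3/16)/(cos(b) - 1)^(3/16)


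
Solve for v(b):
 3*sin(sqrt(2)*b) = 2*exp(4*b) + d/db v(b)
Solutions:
 v(b) = C1 - exp(4*b)/2 - 3*sqrt(2)*cos(sqrt(2)*b)/2


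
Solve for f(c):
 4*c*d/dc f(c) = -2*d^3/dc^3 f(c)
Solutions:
 f(c) = C1 + Integral(C2*airyai(-2^(1/3)*c) + C3*airybi(-2^(1/3)*c), c)


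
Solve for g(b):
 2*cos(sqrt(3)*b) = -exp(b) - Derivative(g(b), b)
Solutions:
 g(b) = C1 - exp(b) - 2*sqrt(3)*sin(sqrt(3)*b)/3


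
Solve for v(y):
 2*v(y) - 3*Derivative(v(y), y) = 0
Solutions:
 v(y) = C1*exp(2*y/3)


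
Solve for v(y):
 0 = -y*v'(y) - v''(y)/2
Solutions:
 v(y) = C1 + C2*erf(y)


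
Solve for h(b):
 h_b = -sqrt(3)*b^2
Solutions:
 h(b) = C1 - sqrt(3)*b^3/3


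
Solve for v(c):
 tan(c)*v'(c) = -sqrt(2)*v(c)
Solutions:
 v(c) = C1/sin(c)^(sqrt(2))


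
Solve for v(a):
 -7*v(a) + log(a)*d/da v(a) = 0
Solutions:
 v(a) = C1*exp(7*li(a))


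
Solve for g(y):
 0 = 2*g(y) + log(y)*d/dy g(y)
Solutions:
 g(y) = C1*exp(-2*li(y))


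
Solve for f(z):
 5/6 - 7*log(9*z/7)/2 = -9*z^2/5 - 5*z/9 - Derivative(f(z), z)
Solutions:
 f(z) = C1 - 3*z^3/5 - 5*z^2/18 + 7*z*log(z)/2 - 7*z*log(7)/2 - 13*z/3 + 7*z*log(3)


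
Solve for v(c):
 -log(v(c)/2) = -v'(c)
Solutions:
 Integral(1/(-log(_y) + log(2)), (_y, v(c))) = C1 - c


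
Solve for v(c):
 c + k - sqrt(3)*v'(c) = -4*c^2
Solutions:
 v(c) = C1 + 4*sqrt(3)*c^3/9 + sqrt(3)*c^2/6 + sqrt(3)*c*k/3


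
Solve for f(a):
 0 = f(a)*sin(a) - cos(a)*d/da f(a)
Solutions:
 f(a) = C1/cos(a)


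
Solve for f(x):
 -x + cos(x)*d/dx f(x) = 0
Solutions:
 f(x) = C1 + Integral(x/cos(x), x)


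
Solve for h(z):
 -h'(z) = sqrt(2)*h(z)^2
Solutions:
 h(z) = 1/(C1 + sqrt(2)*z)


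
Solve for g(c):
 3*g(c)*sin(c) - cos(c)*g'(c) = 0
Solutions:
 g(c) = C1/cos(c)^3


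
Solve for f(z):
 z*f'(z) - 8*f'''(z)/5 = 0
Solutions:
 f(z) = C1 + Integral(C2*airyai(5^(1/3)*z/2) + C3*airybi(5^(1/3)*z/2), z)


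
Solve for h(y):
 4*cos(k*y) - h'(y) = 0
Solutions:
 h(y) = C1 + 4*sin(k*y)/k


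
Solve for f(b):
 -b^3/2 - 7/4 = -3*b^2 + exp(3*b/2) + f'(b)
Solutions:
 f(b) = C1 - b^4/8 + b^3 - 7*b/4 - 2*exp(3*b/2)/3


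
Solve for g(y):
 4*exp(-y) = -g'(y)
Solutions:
 g(y) = C1 + 4*exp(-y)


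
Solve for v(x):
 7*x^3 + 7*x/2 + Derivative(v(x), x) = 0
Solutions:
 v(x) = C1 - 7*x^4/4 - 7*x^2/4


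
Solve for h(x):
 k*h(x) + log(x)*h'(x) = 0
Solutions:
 h(x) = C1*exp(-k*li(x))


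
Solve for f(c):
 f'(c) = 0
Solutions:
 f(c) = C1


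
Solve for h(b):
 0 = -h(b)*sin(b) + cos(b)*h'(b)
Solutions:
 h(b) = C1/cos(b)


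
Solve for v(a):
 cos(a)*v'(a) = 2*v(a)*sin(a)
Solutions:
 v(a) = C1/cos(a)^2


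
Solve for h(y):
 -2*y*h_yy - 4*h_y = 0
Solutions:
 h(y) = C1 + C2/y


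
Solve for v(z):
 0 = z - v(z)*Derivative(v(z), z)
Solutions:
 v(z) = -sqrt(C1 + z^2)
 v(z) = sqrt(C1 + z^2)


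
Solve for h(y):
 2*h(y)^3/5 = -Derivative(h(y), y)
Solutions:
 h(y) = -sqrt(10)*sqrt(-1/(C1 - 2*y))/2
 h(y) = sqrt(10)*sqrt(-1/(C1 - 2*y))/2


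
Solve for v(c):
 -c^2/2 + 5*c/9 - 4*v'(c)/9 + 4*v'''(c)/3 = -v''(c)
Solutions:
 v(c) = C1 + C2*exp(c*(-9 + sqrt(273))/24) + C3*exp(-c*(9 + sqrt(273))/24) - 3*c^3/8 - 61*c^2/32 - 981*c/64


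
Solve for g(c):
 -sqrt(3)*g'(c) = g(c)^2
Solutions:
 g(c) = 3/(C1 + sqrt(3)*c)


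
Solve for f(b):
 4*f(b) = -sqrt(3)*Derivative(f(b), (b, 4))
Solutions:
 f(b) = (C1*sin(3^(7/8)*b/3) + C2*cos(3^(7/8)*b/3))*exp(-3^(7/8)*b/3) + (C3*sin(3^(7/8)*b/3) + C4*cos(3^(7/8)*b/3))*exp(3^(7/8)*b/3)


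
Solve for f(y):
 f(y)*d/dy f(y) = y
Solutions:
 f(y) = -sqrt(C1 + y^2)
 f(y) = sqrt(C1 + y^2)


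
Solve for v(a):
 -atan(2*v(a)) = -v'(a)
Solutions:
 Integral(1/atan(2*_y), (_y, v(a))) = C1 + a


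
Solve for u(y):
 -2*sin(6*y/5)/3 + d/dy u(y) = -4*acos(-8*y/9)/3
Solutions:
 u(y) = C1 - 4*y*acos(-8*y/9)/3 - sqrt(81 - 64*y^2)/6 - 5*cos(6*y/5)/9


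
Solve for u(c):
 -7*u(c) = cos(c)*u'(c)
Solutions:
 u(c) = C1*sqrt(sin(c) - 1)*(sin(c)^3 - 3*sin(c)^2 + 3*sin(c) - 1)/(sqrt(sin(c) + 1)*(sin(c)^3 + 3*sin(c)^2 + 3*sin(c) + 1))


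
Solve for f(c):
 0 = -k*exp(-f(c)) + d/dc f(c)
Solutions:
 f(c) = log(C1 + c*k)


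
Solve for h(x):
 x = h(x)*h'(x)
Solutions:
 h(x) = -sqrt(C1 + x^2)
 h(x) = sqrt(C1 + x^2)


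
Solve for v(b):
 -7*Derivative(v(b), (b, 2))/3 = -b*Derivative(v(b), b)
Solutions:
 v(b) = C1 + C2*erfi(sqrt(42)*b/14)


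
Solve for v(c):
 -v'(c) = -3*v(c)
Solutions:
 v(c) = C1*exp(3*c)


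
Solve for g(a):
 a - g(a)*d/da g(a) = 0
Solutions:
 g(a) = -sqrt(C1 + a^2)
 g(a) = sqrt(C1 + a^2)


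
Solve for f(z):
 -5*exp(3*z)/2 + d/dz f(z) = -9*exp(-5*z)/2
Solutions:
 f(z) = C1 + 5*exp(3*z)/6 + 9*exp(-5*z)/10


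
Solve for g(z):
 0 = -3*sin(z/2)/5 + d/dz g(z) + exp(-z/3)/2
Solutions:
 g(z) = C1 - 6*cos(z/2)/5 + 3*exp(-z/3)/2


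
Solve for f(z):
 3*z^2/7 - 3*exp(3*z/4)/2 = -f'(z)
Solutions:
 f(z) = C1 - z^3/7 + 2*exp(3*z/4)


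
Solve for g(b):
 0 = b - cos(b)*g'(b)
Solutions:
 g(b) = C1 + Integral(b/cos(b), b)


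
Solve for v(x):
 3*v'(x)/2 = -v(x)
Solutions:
 v(x) = C1*exp(-2*x/3)


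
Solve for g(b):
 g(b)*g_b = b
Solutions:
 g(b) = -sqrt(C1 + b^2)
 g(b) = sqrt(C1 + b^2)


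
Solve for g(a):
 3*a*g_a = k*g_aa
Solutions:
 g(a) = C1 + C2*erf(sqrt(6)*a*sqrt(-1/k)/2)/sqrt(-1/k)


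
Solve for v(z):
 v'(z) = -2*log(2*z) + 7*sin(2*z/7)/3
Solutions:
 v(z) = C1 - 2*z*log(z) - 2*z*log(2) + 2*z - 49*cos(2*z/7)/6


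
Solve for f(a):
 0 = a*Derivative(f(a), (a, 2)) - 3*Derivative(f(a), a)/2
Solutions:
 f(a) = C1 + C2*a^(5/2)


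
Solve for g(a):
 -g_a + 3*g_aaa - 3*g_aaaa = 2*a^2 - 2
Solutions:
 g(a) = C1 + C2*exp(a*(2*2^(1/3)/(3*sqrt(5) + 7)^(1/3) + 2^(2/3)*(3*sqrt(5) + 7)^(1/3) + 4)/12)*sin(2^(1/3)*sqrt(3)*a*(-2^(1/3)*(3*sqrt(5) + 7)^(1/3) + 2/(3*sqrt(5) + 7)^(1/3))/12) + C3*exp(a*(2*2^(1/3)/(3*sqrt(5) + 7)^(1/3) + 2^(2/3)*(3*sqrt(5) + 7)^(1/3) + 4)/12)*cos(2^(1/3)*sqrt(3)*a*(-2^(1/3)*(3*sqrt(5) + 7)^(1/3) + 2/(3*sqrt(5) + 7)^(1/3))/12) + C4*exp(a*(-2^(2/3)*(3*sqrt(5) + 7)^(1/3) - 2*2^(1/3)/(3*sqrt(5) + 7)^(1/3) + 2)/6) - 2*a^3/3 - 10*a


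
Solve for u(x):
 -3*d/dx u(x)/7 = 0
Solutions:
 u(x) = C1


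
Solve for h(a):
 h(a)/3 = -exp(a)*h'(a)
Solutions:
 h(a) = C1*exp(exp(-a)/3)


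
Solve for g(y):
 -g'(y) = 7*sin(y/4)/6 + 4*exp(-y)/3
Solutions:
 g(y) = C1 + 14*cos(y/4)/3 + 4*exp(-y)/3


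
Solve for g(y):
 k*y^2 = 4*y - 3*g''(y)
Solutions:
 g(y) = C1 + C2*y - k*y^4/36 + 2*y^3/9


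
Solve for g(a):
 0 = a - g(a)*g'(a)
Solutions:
 g(a) = -sqrt(C1 + a^2)
 g(a) = sqrt(C1 + a^2)


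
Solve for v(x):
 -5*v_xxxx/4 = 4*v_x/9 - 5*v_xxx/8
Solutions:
 v(x) = C1 + C2*exp(x*(5*5^(1/3)/(8*sqrt(546) + 187)^(1/3) + 10 + 5^(2/3)*(8*sqrt(546) + 187)^(1/3))/60)*sin(sqrt(3)*5^(1/3)*x*(-5^(1/3)*(8*sqrt(546) + 187)^(1/3) + 5/(8*sqrt(546) + 187)^(1/3))/60) + C3*exp(x*(5*5^(1/3)/(8*sqrt(546) + 187)^(1/3) + 10 + 5^(2/3)*(8*sqrt(546) + 187)^(1/3))/60)*cos(sqrt(3)*5^(1/3)*x*(-5^(1/3)*(8*sqrt(546) + 187)^(1/3) + 5/(8*sqrt(546) + 187)^(1/3))/60) + C4*exp(x*(-5^(2/3)*(8*sqrt(546) + 187)^(1/3) - 5*5^(1/3)/(8*sqrt(546) + 187)^(1/3) + 5)/30)


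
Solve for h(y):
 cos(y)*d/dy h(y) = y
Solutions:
 h(y) = C1 + Integral(y/cos(y), y)


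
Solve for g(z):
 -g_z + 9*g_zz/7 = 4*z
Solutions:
 g(z) = C1 + C2*exp(7*z/9) - 2*z^2 - 36*z/7


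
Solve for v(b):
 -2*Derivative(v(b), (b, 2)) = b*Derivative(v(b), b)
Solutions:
 v(b) = C1 + C2*erf(b/2)


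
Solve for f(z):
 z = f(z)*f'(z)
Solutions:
 f(z) = -sqrt(C1 + z^2)
 f(z) = sqrt(C1 + z^2)


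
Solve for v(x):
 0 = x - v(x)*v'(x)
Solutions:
 v(x) = -sqrt(C1 + x^2)
 v(x) = sqrt(C1 + x^2)


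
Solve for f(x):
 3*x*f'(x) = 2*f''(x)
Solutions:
 f(x) = C1 + C2*erfi(sqrt(3)*x/2)


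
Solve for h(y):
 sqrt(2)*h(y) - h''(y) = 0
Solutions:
 h(y) = C1*exp(-2^(1/4)*y) + C2*exp(2^(1/4)*y)


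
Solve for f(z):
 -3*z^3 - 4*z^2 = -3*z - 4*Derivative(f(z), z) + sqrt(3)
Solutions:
 f(z) = C1 + 3*z^4/16 + z^3/3 - 3*z^2/8 + sqrt(3)*z/4


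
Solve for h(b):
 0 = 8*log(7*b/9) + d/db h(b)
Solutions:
 h(b) = C1 - 8*b*log(b) + b*log(43046721/5764801) + 8*b


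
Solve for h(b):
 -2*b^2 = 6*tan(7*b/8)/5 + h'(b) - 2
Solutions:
 h(b) = C1 - 2*b^3/3 + 2*b + 48*log(cos(7*b/8))/35


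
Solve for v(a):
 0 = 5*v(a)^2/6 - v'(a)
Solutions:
 v(a) = -6/(C1 + 5*a)


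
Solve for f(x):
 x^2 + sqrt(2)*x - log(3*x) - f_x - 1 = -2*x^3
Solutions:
 f(x) = C1 + x^4/2 + x^3/3 + sqrt(2)*x^2/2 - x*log(x) - x*log(3)


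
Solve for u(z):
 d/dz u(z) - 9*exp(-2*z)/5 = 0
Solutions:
 u(z) = C1 - 9*exp(-2*z)/10


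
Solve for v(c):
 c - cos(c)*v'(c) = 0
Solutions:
 v(c) = C1 + Integral(c/cos(c), c)


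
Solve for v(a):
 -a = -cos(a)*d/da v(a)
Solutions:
 v(a) = C1 + Integral(a/cos(a), a)


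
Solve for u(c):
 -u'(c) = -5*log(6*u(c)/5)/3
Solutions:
 3*Integral(1/(-log(_y) - log(6) + log(5)), (_y, u(c)))/5 = C1 - c


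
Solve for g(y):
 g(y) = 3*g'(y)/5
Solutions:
 g(y) = C1*exp(5*y/3)


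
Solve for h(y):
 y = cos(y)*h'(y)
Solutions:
 h(y) = C1 + Integral(y/cos(y), y)


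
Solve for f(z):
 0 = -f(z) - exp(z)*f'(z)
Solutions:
 f(z) = C1*exp(exp(-z))


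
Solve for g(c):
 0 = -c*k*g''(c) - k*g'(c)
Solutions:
 g(c) = C1 + C2*log(c)


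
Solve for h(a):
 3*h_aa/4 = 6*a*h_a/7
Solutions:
 h(a) = C1 + C2*erfi(2*sqrt(7)*a/7)


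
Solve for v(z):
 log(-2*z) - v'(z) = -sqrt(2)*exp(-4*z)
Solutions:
 v(z) = C1 + z*log(-z) + z*(-1 + log(2)) - sqrt(2)*exp(-4*z)/4


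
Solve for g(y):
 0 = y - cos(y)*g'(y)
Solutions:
 g(y) = C1 + Integral(y/cos(y), y)


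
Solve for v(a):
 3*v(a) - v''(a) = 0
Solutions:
 v(a) = C1*exp(-sqrt(3)*a) + C2*exp(sqrt(3)*a)


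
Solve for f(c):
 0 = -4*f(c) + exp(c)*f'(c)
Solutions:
 f(c) = C1*exp(-4*exp(-c))


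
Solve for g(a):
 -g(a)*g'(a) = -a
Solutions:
 g(a) = -sqrt(C1 + a^2)
 g(a) = sqrt(C1 + a^2)


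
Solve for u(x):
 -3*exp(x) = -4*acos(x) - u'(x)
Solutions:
 u(x) = C1 - 4*x*acos(x) + 4*sqrt(1 - x^2) + 3*exp(x)


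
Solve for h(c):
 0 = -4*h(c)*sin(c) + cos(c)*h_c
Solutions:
 h(c) = C1/cos(c)^4


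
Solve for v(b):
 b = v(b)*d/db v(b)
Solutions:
 v(b) = -sqrt(C1 + b^2)
 v(b) = sqrt(C1 + b^2)


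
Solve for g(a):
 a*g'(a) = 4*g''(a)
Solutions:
 g(a) = C1 + C2*erfi(sqrt(2)*a/4)


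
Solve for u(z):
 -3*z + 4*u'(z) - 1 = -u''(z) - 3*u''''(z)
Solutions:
 u(z) = C1 + C4*exp(-z) + 3*z^2/8 + z/16 + (C2*sin(sqrt(39)*z/6) + C3*cos(sqrt(39)*z/6))*exp(z/2)


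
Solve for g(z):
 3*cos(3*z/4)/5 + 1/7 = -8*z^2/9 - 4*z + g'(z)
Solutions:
 g(z) = C1 + 8*z^3/27 + 2*z^2 + z/7 + 4*sin(3*z/4)/5


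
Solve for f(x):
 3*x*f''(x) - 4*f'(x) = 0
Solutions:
 f(x) = C1 + C2*x^(7/3)


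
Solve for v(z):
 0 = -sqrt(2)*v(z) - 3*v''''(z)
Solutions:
 v(z) = (C1*sin(2^(5/8)*3^(3/4)*z/6) + C2*cos(2^(5/8)*3^(3/4)*z/6))*exp(-2^(5/8)*3^(3/4)*z/6) + (C3*sin(2^(5/8)*3^(3/4)*z/6) + C4*cos(2^(5/8)*3^(3/4)*z/6))*exp(2^(5/8)*3^(3/4)*z/6)


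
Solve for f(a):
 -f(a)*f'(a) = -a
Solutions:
 f(a) = -sqrt(C1 + a^2)
 f(a) = sqrt(C1 + a^2)


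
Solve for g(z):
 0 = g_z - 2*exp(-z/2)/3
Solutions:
 g(z) = C1 - 4*exp(-z/2)/3


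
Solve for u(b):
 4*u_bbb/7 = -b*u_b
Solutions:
 u(b) = C1 + Integral(C2*airyai(-14^(1/3)*b/2) + C3*airybi(-14^(1/3)*b/2), b)


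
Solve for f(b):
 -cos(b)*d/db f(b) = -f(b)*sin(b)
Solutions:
 f(b) = C1/cos(b)


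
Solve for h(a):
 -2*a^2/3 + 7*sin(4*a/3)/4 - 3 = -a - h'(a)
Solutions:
 h(a) = C1 + 2*a^3/9 - a^2/2 + 3*a + 21*cos(4*a/3)/16


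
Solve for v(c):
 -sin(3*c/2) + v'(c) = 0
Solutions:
 v(c) = C1 - 2*cos(3*c/2)/3


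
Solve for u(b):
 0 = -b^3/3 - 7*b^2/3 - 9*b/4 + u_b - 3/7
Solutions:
 u(b) = C1 + b^4/12 + 7*b^3/9 + 9*b^2/8 + 3*b/7


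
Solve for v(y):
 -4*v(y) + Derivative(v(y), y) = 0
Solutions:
 v(y) = C1*exp(4*y)


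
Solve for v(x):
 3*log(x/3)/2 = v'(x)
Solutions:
 v(x) = C1 + 3*x*log(x)/2 - 3*x*log(3)/2 - 3*x/2


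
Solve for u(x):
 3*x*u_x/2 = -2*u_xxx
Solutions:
 u(x) = C1 + Integral(C2*airyai(-6^(1/3)*x/2) + C3*airybi(-6^(1/3)*x/2), x)


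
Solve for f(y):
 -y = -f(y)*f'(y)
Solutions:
 f(y) = -sqrt(C1 + y^2)
 f(y) = sqrt(C1 + y^2)


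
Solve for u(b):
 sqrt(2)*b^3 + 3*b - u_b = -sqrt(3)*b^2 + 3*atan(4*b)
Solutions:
 u(b) = C1 + sqrt(2)*b^4/4 + sqrt(3)*b^3/3 + 3*b^2/2 - 3*b*atan(4*b) + 3*log(16*b^2 + 1)/8
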